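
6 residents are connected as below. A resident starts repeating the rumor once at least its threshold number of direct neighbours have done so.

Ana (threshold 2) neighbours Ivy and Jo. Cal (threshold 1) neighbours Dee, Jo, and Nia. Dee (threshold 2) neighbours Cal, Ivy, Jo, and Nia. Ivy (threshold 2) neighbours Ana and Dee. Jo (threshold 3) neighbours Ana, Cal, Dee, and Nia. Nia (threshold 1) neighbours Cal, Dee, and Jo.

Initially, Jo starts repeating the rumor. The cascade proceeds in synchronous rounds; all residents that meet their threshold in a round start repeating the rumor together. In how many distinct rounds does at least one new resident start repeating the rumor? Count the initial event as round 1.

3

Round 1 — Jo starts repeating the rumor (initial).
Round 2 — checking thresholds:
  Ana: 1 of 2 neighbours < 2, holds.
  Cal: 1 of 3 neighbours ≥ 1, starts repeating the rumor.
  Dee: 1 of 4 neighbours < 2, holds.
  Nia: 1 of 3 neighbours ≥ 1, starts repeating the rumor.
Round 3 — checking thresholds:
  Ana: 1 of 2 neighbours < 2, holds.
  Dee: 3 of 4 neighbours ≥ 2, starts repeating the rumor.
Round 4 — no new spreads; cascade stops.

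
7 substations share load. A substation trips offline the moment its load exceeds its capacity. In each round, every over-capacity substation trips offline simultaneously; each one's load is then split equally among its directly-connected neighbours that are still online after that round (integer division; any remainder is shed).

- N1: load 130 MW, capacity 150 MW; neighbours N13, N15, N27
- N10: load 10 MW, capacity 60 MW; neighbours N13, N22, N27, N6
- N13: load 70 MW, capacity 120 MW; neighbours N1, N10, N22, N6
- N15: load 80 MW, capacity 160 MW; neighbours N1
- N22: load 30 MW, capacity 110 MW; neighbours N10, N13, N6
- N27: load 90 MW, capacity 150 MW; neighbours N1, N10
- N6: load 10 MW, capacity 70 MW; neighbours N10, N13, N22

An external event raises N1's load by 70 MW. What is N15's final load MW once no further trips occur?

146

Round 1 — N1 at 200 > 150. N1 trips offline.
  N1 sheds 200 MW to N13, N15, N27: 66 each (2 lost).
    N13: 70+66 = 136 > 120
    N15: 80+66 = 146 ≤ 160
    N27: 90+66 = 156 > 150
Round 2 — N13, N27 trip offline.
  N13 sheds 136 MW to N10, N22, N6: 45 each (1 lost).
    N10: 10+45 = 55 ≤ 60
    N22: 30+45 = 75 ≤ 110
    N6: 10+45 = 55 ≤ 70
  N27 sheds 156 MW to N10: 156 each.
    N10: 55+156 = 211 > 60
Round 3 — N10 trips offline.
  N10 sheds 211 MW to N22, N6: 105 each (1 lost).
    N22: 75+105 = 180 > 110
    N6: 55+105 = 160 > 70
Round 4 — N22, N6 trip offline.
  N22 sheds 180 MW: no online neighbours, lost.
  N6 sheds 160 MW: no online neighbours, lost.
No further trips.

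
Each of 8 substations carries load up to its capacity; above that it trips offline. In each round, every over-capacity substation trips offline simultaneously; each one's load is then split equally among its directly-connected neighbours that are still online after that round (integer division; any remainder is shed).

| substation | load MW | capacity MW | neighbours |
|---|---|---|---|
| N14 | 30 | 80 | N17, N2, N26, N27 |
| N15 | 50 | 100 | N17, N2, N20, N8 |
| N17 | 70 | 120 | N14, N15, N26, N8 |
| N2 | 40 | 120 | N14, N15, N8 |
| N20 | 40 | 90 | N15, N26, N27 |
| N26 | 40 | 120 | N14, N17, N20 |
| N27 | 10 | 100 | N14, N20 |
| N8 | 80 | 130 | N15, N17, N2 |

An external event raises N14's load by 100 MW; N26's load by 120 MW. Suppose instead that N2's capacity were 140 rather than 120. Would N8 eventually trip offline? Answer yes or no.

With N2's capacity at 140:
Round 1 — N14 at 130 > 80; N26 at 160 > 120. N14, N26 trip offline.
  N14 sheds 130 MW to N17, N2, N27: 43 each (1 lost).
    N17: 70+43 = 113 ≤ 120
    N2: 40+43 = 83 ≤ 140
    N27: 10+43 = 53 ≤ 100
  N26 sheds 160 MW to N17, N20: 80 each.
    N17: 113+80 = 193 > 120
    N20: 40+80 = 120 > 90
Round 2 — N17, N20 trip offline.
  N17 sheds 193 MW to N15, N8: 96 each (1 lost).
    N15: 50+96 = 146 > 100
    N8: 80+96 = 176 > 130
  N20 sheds 120 MW to N15, N27: 60 each.
    N15: 146+60 = 206 > 100
    N27: 53+60 = 113 > 100
Round 3 — N15, N27, N8 trip offline.
  N15 sheds 206 MW to N2: 206 each.
    N2: 83+206 = 289 > 140
  N27 sheds 113 MW: no online neighbours, lost.
  N8 sheds 176 MW to N2: 176 each.
    N2: 289+176 = 465 > 140
Round 4 — N2 trips offline.
  N2 sheds 465 MW: no online neighbours, lost.
No further trips.

yes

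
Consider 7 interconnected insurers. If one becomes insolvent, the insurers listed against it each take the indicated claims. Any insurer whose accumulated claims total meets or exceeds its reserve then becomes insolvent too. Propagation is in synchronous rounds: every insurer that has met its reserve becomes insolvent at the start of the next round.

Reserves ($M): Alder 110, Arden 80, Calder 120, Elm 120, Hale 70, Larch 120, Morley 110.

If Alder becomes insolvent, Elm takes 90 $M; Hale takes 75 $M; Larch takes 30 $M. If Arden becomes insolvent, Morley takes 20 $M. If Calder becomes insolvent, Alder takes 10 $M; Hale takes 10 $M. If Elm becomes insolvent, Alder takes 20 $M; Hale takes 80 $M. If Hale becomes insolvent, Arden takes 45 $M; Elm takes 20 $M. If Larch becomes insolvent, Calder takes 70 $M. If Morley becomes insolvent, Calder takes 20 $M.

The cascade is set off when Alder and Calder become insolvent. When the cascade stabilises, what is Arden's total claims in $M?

45

Round 1 — Alder, Calder become insolvent (initial).
  Elm: +90 → 90 < 120
  Hale: +75+10 → 85 ≥ 70
  Larch: +30 → 30 < 120
Round 2 — Hale becomes insolvent.
  Arden: +45 → 45 < 80
  Elm: +20 → 110 < 120
No further insolvencies.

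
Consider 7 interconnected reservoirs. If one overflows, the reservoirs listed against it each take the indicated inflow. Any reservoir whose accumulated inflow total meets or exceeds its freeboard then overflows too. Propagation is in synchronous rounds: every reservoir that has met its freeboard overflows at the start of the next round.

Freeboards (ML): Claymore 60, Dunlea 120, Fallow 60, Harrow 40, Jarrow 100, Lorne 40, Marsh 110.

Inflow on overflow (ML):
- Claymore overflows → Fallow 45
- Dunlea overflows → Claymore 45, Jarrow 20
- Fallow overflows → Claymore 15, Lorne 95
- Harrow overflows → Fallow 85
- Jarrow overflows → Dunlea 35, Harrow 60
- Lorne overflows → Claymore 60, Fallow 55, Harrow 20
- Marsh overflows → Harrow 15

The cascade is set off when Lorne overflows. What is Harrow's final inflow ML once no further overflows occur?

Round 1 — Lorne overflows (initial).
  Claymore: +60 → 60 ≥ 60
  Fallow: +55 → 55 < 60
  Harrow: +20 → 20 < 40
Round 2 — Claymore overflows.
  Fallow: +45 → 100 ≥ 60
Round 3 — Fallow overflows.
No further overflows.

20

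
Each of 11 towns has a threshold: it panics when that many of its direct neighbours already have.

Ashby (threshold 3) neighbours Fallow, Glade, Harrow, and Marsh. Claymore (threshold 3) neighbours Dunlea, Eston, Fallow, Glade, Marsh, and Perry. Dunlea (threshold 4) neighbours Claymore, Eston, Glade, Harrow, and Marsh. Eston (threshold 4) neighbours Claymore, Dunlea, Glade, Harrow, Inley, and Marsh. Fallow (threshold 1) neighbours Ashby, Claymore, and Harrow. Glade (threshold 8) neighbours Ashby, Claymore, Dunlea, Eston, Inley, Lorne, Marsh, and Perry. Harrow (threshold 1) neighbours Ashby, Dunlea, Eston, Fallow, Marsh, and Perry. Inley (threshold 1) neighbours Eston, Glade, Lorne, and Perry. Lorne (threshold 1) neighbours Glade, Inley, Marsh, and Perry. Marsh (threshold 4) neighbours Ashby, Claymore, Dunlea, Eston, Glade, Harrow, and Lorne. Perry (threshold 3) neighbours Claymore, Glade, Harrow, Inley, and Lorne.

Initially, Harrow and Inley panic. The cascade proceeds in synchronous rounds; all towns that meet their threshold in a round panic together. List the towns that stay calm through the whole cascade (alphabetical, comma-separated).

Round 1 — Harrow, Inley panic (initial).
Round 2 — checking thresholds:
  Ashby: 1 of 4 neighbours < 3, holds.
  Dunlea: 1 of 5 neighbours < 4, holds.
  Eston: 2 of 6 neighbours < 4, holds.
  Fallow: 1 of 3 neighbours ≥ 1, panics.
  Glade: 1 of 8 neighbours < 8, holds.
  Lorne: 1 of 4 neighbours ≥ 1, panics.
  Marsh: 1 of 7 neighbours < 4, holds.
  Perry: 2 of 5 neighbours < 3, holds.
Round 3 — checking thresholds:
  Ashby: 2 of 4 neighbours < 3, holds.
  Claymore: 1 of 6 neighbours < 3, holds.
  Dunlea: 1 of 5 neighbours < 4, holds.
  Eston: 2 of 6 neighbours < 4, holds.
  Glade: 2 of 8 neighbours < 8, holds.
  Marsh: 2 of 7 neighbours < 4, holds.
  Perry: 3 of 5 neighbours ≥ 3, panics.
Round 4 — no new panics; cascade stops.

Ashby, Claymore, Dunlea, Eston, Glade, Marsh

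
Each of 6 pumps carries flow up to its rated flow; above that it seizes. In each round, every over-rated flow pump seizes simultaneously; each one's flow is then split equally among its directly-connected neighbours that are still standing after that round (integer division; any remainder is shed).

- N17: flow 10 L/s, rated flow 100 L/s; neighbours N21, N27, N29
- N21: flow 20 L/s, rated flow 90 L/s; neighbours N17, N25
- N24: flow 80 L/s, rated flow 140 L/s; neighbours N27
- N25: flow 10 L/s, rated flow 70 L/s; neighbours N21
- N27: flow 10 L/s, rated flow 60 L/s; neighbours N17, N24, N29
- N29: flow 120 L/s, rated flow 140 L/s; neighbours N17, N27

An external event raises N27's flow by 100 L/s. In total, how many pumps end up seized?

Round 1 — N27 at 110 > 60. N27 seizes.
  N27 sheds 110 L/s to N17, N24, N29: 36 each (2 lost).
    N17: 10+36 = 46 ≤ 100
    N24: 80+36 = 116 ≤ 140
    N29: 120+36 = 156 > 140
Round 2 — N29 seizes.
  N29 sheds 156 L/s to N17: 156 each.
    N17: 46+156 = 202 > 100
Round 3 — N17 seizes.
  N17 sheds 202 L/s to N21: 202 each.
    N21: 20+202 = 222 > 90
Round 4 — N21 seizes.
  N21 sheds 222 L/s to N25: 222 each.
    N25: 10+222 = 232 > 70
Round 5 — N25 seizes.
  N25 sheds 232 L/s: no online neighbours, lost.
No further seizures.

5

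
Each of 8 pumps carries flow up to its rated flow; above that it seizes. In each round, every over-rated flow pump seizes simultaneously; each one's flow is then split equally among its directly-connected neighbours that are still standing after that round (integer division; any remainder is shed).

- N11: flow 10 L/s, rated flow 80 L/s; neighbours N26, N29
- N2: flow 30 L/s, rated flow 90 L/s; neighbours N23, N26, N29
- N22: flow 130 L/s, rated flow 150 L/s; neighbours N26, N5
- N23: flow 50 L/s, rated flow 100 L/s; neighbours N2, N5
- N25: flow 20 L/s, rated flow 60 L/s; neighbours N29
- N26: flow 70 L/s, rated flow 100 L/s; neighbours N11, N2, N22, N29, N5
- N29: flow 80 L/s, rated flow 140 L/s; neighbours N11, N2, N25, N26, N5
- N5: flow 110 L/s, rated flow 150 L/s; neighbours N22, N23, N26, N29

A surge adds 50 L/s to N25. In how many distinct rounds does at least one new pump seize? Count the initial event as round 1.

5

Round 1 — N25 at 70 > 60. N25 seizes.
  N25 sheds 70 L/s to N29: 70 each.
    N29: 80+70 = 150 > 140
Round 2 — N29 seizes.
  N29 sheds 150 L/s to N11, N2, N26, N5: 37 each (2 lost).
    N11: 10+37 = 47 ≤ 80
    N2: 30+37 = 67 ≤ 90
    N26: 70+37 = 107 > 100
    N5: 110+37 = 147 ≤ 150
Round 3 — N26 seizes.
  N26 sheds 107 L/s to N11, N2, N22, N5: 26 each (3 lost).
    N11: 47+26 = 73 ≤ 80
    N2: 67+26 = 93 > 90
    N22: 130+26 = 156 > 150
    N5: 147+26 = 173 > 150
Round 4 — N2, N22, N5 seize.
  N2 sheds 93 L/s to N23: 93 each.
    N23: 50+93 = 143 > 100
  N22 sheds 156 L/s: no online neighbours, lost.
  N5 sheds 173 L/s to N23: 173 each.
    N23: 143+173 = 316 > 100
Round 5 — N23 seizes.
  N23 sheds 316 L/s: no online neighbours, lost.
No further seizures.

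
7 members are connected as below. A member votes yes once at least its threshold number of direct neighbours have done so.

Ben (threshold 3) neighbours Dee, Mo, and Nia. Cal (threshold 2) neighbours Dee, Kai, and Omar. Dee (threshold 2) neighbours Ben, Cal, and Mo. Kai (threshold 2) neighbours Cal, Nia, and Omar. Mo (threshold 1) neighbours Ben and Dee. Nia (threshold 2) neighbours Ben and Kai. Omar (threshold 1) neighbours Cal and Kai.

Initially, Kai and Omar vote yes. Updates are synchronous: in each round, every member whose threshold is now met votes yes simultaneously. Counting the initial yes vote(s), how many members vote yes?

3

Round 1 — Kai, Omar vote yes (initial).
Round 2 — checking thresholds:
  Cal: 2 of 3 neighbours ≥ 2, votes yes.
  Nia: 1 of 2 neighbours < 2, holds.
Round 3 — no new yes votes; cascade stops.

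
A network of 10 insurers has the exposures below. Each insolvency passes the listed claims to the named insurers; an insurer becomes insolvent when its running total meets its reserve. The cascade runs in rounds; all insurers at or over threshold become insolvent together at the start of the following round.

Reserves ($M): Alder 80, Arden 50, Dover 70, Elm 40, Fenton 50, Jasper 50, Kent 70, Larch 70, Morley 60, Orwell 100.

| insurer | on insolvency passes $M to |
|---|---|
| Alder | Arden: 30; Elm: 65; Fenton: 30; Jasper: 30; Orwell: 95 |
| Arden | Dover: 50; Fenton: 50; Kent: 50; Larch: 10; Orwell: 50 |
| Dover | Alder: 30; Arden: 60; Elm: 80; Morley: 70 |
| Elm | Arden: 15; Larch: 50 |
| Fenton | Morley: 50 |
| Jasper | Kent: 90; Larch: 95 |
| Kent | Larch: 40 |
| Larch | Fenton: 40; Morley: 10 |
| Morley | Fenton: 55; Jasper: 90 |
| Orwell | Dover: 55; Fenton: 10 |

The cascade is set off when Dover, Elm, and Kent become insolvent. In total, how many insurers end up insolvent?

8

Round 1 — Dover, Elm, Kent become insolvent (initial).
  Alder: +30 → 30 < 80
  Arden: +60+15 → 75 ≥ 50
  Larch: +50+40 → 90 ≥ 70
  Morley: +70 → 70 ≥ 60
Round 2 — Arden, Larch, Morley become insolvent.
  Fenton: +50+40+55 → 145 ≥ 50
  Jasper: +90 → 90 ≥ 50
  Orwell: +50 → 50 < 100
Round 3 — Fenton, Jasper become insolvent.
No further insolvencies.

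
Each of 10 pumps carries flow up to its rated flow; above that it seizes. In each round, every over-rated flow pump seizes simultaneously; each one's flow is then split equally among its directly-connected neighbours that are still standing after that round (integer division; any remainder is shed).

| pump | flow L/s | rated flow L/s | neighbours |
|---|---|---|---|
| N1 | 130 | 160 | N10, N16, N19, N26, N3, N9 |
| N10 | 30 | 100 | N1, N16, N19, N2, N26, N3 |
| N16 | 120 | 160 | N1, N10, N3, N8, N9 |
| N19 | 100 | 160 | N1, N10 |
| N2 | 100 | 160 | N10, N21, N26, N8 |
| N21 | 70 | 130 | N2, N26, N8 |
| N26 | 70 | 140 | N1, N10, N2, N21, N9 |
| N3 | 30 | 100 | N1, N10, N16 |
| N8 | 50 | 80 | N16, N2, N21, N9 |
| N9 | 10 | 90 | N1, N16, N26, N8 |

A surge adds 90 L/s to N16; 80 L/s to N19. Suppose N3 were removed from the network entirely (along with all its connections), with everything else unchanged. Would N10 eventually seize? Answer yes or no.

yes

With N3 removed:
Round 1 — N16 at 210 > 160; N19 at 180 > 160. N16, N19 seize.
  N16 sheds 210 L/s to N1, N10, N8, N9: 52 each (2 lost).
    N1: 130+52 = 182 > 160
    N10: 30+52 = 82 ≤ 100
    N8: 50+52 = 102 > 80
    N9: 10+52 = 62 ≤ 90
  N19 sheds 180 L/s to N1, N10: 90 each.
    N1: 182+90 = 272 > 160
    N10: 82+90 = 172 > 100
Round 2 — N1, N10, N8 seize.
  N1 sheds 272 L/s to N26, N9: 136 each.
    N26: 70+136 = 206 > 140
    N9: 62+136 = 198 > 90
  N10 sheds 172 L/s to N2, N26: 86 each.
    N2: 100+86 = 186 > 160
    N26: 206+86 = 292 > 140
  N8 sheds 102 L/s to N2, N21, N9: 34 each.
    N2: 186+34 = 220 > 160
    N21: 70+34 = 104 ≤ 130
    N9: 198+34 = 232 > 90
Round 3 — N2, N26, N9 seize.
  N2 sheds 220 L/s to N21: 220 each.
    N21: 104+220 = 324 > 130
  N26 sheds 292 L/s to N21: 292 each.
    N21: 324+292 = 616 > 130
  N9 sheds 232 L/s: no online neighbours, lost.
Round 4 — N21 seizes.
  N21 sheds 616 L/s: no online neighbours, lost.
No further seizures.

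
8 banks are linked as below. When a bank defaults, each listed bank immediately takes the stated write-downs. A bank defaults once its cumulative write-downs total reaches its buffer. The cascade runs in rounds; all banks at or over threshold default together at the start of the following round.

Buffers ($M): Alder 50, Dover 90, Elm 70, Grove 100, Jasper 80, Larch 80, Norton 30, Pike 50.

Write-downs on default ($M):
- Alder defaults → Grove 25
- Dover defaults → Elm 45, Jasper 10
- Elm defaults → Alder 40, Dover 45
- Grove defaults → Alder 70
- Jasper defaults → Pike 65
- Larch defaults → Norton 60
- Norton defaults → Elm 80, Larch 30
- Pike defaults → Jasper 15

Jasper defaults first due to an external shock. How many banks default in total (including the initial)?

2

Round 1 — Jasper defaults (initial).
  Pike: +65 → 65 ≥ 50
Round 2 — Pike defaults.
No further defaults.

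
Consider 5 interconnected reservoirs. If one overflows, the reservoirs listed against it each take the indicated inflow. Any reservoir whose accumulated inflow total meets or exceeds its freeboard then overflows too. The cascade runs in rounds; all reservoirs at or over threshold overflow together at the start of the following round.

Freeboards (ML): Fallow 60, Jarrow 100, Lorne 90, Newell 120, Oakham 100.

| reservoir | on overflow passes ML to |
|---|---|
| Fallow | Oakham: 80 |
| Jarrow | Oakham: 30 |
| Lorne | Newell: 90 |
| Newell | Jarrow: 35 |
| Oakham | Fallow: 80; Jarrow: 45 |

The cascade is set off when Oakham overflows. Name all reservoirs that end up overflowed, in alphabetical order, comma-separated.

Fallow, Oakham

Round 1 — Oakham overflows (initial).
  Fallow: +80 → 80 ≥ 60
  Jarrow: +45 → 45 < 100
Round 2 — Fallow overflows.
No further overflows.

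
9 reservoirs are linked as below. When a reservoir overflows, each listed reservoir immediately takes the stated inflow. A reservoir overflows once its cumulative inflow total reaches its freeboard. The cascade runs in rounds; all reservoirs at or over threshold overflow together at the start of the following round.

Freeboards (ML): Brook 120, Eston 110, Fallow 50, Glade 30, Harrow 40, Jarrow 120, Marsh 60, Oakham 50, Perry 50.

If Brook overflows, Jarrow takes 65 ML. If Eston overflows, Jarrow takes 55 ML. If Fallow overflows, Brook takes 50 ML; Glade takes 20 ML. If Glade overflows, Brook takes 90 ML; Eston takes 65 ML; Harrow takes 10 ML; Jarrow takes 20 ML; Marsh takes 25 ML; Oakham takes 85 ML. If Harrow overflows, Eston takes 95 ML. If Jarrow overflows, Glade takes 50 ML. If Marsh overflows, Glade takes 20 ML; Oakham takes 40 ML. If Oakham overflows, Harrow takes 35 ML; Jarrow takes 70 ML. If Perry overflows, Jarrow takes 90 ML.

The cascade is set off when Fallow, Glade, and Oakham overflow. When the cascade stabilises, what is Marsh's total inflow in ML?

Round 1 — Fallow, Glade, Oakham overflow (initial).
  Brook: +50+90 → 140 ≥ 120
  Eston: +65 → 65 < 110
  Harrow: +10+35 → 45 ≥ 40
  Jarrow: +20+70 → 90 < 120
  Marsh: +25 → 25 < 60
Round 2 — Brook, Harrow overflow.
  Eston: +95 → 160 ≥ 110
  Jarrow: +65 → 155 ≥ 120
Round 3 — Eston, Jarrow overflow.
No further overflows.

25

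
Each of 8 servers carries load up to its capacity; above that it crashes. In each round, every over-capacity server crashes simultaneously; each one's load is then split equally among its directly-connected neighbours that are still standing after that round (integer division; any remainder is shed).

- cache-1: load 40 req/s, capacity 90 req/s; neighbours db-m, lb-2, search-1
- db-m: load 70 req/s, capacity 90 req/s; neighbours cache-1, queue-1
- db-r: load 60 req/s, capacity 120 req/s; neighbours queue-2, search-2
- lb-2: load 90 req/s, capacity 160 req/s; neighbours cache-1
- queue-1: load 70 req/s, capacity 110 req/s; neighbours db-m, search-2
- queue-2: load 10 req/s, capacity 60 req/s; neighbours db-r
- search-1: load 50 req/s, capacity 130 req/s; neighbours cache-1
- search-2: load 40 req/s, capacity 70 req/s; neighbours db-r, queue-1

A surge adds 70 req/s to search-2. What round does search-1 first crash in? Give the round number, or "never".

5

Round 1 — search-2 at 110 > 70. search-2 crashes.
  search-2 sheds 110 req/s to db-r, queue-1: 55 each.
    db-r: 60+55 = 115 ≤ 120
    queue-1: 70+55 = 125 > 110
Round 2 — queue-1 crashes.
  queue-1 sheds 125 req/s to db-m: 125 each.
    db-m: 70+125 = 195 > 90
Round 3 — db-m crashes.
  db-m sheds 195 req/s to cache-1: 195 each.
    cache-1: 40+195 = 235 > 90
Round 4 — cache-1 crashes.
  cache-1 sheds 235 req/s to lb-2, search-1: 117 each (1 lost).
    lb-2: 90+117 = 207 > 160
    search-1: 50+117 = 167 > 130
Round 5 — lb-2, search-1 crash.
  lb-2 sheds 207 req/s: no online neighbours, lost.
  search-1 sheds 167 req/s: no online neighbours, lost.
No further crashes.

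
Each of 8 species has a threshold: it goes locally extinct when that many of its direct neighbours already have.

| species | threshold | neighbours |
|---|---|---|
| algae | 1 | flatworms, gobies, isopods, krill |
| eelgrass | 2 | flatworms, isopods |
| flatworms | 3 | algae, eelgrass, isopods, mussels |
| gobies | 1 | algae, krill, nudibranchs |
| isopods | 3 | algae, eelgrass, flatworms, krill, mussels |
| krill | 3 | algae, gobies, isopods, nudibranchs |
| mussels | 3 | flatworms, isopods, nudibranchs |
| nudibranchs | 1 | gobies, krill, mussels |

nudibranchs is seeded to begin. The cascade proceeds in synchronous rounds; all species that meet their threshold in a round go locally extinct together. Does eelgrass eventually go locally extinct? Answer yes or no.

no

Round 1 — nudibranchs goes locally extinct (initial).
Round 2 — checking thresholds:
  gobies: 1 of 3 neighbours ≥ 1, goes locally extinct.
  krill: 1 of 4 neighbours < 3, below threshold.
  mussels: 1 of 3 neighbours < 3, below threshold.
Round 3 — checking thresholds:
  algae: 1 of 4 neighbours ≥ 1, goes locally extinct.
  krill: 2 of 4 neighbours < 3, below threshold.
  mussels: 1 of 3 neighbours < 3, below threshold.
Round 4 — checking thresholds:
  flatworms: 1 of 4 neighbours < 3, below threshold.
  isopods: 1 of 5 neighbours < 3, below threshold.
  krill: 3 of 4 neighbours ≥ 3, goes locally extinct.
  mussels: 1 of 3 neighbours < 3, below threshold.
Round 5 — no new extinctions; cascade stops.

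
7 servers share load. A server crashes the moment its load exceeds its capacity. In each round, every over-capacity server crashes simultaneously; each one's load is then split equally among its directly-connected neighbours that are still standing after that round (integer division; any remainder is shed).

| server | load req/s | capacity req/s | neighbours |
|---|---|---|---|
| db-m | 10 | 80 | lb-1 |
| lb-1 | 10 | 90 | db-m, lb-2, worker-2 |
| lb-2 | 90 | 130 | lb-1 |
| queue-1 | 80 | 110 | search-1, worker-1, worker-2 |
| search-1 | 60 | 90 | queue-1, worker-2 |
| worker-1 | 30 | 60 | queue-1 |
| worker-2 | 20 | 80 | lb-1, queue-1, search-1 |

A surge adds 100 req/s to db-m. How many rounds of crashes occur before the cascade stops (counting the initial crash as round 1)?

3

Round 1 — db-m at 110 > 80. db-m crashes.
  db-m sheds 110 req/s to lb-1: 110 each.
    lb-1: 10+110 = 120 > 90
Round 2 — lb-1 crashes.
  lb-1 sheds 120 req/s to lb-2, worker-2: 60 each.
    lb-2: 90+60 = 150 > 130
    worker-2: 20+60 = 80 ≤ 80
Round 3 — lb-2 crashes.
  lb-2 sheds 150 req/s: no online neighbours, lost.
No further crashes.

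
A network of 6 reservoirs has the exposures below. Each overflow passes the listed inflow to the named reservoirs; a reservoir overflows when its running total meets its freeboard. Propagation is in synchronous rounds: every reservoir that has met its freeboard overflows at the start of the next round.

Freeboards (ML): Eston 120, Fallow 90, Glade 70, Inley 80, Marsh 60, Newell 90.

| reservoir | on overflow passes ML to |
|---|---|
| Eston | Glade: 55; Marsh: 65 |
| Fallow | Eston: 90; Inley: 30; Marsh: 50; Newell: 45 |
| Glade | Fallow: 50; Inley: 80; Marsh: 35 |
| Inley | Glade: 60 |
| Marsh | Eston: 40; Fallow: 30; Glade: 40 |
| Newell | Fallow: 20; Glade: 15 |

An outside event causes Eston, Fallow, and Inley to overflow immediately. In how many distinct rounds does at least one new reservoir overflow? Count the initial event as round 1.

2

Round 1 — Eston, Fallow, Inley overflow (initial).
  Glade: +55+60 → 115 ≥ 70
  Marsh: +65+50 → 115 ≥ 60
  Newell: +45 → 45 < 90
Round 2 — Glade, Marsh overflow.
No further overflows.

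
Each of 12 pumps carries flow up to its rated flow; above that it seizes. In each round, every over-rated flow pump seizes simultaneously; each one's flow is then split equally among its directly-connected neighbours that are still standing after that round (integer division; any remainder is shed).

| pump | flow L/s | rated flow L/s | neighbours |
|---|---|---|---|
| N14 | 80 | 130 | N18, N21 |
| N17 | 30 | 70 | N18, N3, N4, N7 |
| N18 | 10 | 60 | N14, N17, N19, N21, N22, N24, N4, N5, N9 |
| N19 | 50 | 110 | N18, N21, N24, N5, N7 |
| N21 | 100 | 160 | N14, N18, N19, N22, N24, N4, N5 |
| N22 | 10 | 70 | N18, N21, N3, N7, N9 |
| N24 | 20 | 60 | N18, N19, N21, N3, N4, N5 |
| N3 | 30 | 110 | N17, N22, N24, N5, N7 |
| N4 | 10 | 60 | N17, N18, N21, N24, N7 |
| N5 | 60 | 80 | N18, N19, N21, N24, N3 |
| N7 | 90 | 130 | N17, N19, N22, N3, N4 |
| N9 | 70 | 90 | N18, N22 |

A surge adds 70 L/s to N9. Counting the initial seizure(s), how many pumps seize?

Round 1 — N9 at 140 > 90. N9 seizes.
  N9 sheds 140 L/s to N18, N22: 70 each.
    N18: 10+70 = 80 > 60
    N22: 10+70 = 80 > 70
Round 2 — N18, N22 seize.
  N18 sheds 80 L/s to N14, N17, N19, N21, N24, N4, N5: 11 each (3 lost).
    N14: 80+11 = 91 ≤ 130
    N17: 30+11 = 41 ≤ 70
    N19: 50+11 = 61 ≤ 110
    N21: 100+11 = 111 ≤ 160
    N24: 20+11 = 31 ≤ 60
    N4: 10+11 = 21 ≤ 60
    N5: 60+11 = 71 ≤ 80
  N22 sheds 80 L/s to N21, N3, N7: 26 each (2 lost).
    N21: 111+26 = 137 ≤ 160
    N3: 30+26 = 56 ≤ 110
    N7: 90+26 = 116 ≤ 130
No further seizures.

3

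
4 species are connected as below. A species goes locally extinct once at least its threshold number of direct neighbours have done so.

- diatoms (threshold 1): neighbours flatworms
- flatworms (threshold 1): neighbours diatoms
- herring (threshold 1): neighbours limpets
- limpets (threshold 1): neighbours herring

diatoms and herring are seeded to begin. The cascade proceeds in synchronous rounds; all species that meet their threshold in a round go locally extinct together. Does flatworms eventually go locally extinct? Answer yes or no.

Round 1 — diatoms, herring go locally extinct (initial).
Round 2 — checking thresholds:
  flatworms: 1 of 1 neighbours ≥ 1, goes locally extinct.
  limpets: 1 of 1 neighbours ≥ 1, goes locally extinct.
Round 3 — no new extinctions; cascade stops.

yes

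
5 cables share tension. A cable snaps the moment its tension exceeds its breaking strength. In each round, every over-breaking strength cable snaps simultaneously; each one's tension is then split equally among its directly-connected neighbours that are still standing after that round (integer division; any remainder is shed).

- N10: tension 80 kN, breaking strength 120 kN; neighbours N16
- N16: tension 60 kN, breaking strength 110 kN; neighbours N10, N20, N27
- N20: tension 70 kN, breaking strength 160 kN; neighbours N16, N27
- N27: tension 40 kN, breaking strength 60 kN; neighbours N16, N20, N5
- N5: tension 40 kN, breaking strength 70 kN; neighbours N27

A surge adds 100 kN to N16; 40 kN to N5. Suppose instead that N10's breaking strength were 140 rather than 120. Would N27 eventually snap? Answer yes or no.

With N10's breaking strength at 140:
Round 1 — N16 at 160 > 110; N5 at 80 > 70. N16, N5 snap.
  N16 sheds 160 kN to N10, N20, N27: 53 each (1 lost).
    N10: 80+53 = 133 ≤ 140
    N20: 70+53 = 123 ≤ 160
    N27: 40+53 = 93 > 60
  N5 sheds 80 kN to N27: 80 each.
    N27: 93+80 = 173 > 60
Round 2 — N27 snaps.
  N27 sheds 173 kN to N20: 173 each.
    N20: 123+173 = 296 > 160
Round 3 — N20 snaps.
  N20 sheds 296 kN: no online neighbours, lost.
No further breaks.

yes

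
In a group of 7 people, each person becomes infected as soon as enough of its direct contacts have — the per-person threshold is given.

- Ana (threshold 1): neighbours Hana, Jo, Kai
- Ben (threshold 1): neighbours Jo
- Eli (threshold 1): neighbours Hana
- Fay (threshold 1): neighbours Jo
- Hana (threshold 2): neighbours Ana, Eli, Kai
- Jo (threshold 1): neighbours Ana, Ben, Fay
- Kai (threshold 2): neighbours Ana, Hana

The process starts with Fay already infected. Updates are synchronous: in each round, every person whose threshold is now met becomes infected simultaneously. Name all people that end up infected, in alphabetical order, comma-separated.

Round 1 — Fay becomes infected (initial).
Round 2 — checking thresholds:
  Jo: 1 of 3 neighbours ≥ 1, becomes infected.
Round 3 — checking thresholds:
  Ana: 1 of 3 neighbours ≥ 1, becomes infected.
  Ben: 1 of 1 neighbours ≥ 1, becomes infected.
Round 4 — no new infections; cascade stops.

Ana, Ben, Fay, Jo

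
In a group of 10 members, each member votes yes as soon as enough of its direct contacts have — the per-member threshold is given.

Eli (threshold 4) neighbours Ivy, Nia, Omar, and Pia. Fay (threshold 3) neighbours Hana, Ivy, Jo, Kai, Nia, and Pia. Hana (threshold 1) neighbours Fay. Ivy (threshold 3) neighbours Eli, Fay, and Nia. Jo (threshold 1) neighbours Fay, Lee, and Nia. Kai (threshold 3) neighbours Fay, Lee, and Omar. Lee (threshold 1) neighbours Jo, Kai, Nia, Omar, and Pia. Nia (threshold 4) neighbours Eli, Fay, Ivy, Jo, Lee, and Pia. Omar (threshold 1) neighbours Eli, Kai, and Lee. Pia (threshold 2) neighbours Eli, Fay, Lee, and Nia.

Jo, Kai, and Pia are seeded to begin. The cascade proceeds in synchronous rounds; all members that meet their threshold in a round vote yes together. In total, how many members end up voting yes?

8

Round 1 — Jo, Kai, Pia vote yes (initial).
Round 2 — checking thresholds:
  Eli: 1 of 4 neighbours < 4, not yet.
  Fay: 3 of 6 neighbours ≥ 3, votes yes.
  Lee: 3 of 5 neighbours ≥ 1, votes yes.
  Nia: 2 of 6 neighbours < 4, not yet.
  Omar: 1 of 3 neighbours ≥ 1, votes yes.
Round 3 — checking thresholds:
  Eli: 2 of 4 neighbours < 4, not yet.
  Hana: 1 of 1 neighbours ≥ 1, votes yes.
  Ivy: 1 of 3 neighbours < 3, not yet.
  Nia: 4 of 6 neighbours ≥ 4, votes yes.
Round 4 — no new yes votes; cascade stops.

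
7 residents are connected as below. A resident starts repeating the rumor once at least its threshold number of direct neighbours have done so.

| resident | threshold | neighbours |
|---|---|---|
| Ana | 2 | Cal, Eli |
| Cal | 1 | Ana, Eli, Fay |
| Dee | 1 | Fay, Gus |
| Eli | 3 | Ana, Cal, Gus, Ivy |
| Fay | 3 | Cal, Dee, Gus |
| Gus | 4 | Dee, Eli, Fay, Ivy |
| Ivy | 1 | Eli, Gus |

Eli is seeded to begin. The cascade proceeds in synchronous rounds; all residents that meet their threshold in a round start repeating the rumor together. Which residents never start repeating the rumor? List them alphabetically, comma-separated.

Round 1 — Eli starts repeating the rumor (initial).
Round 2 — checking thresholds:
  Ana: 1 of 2 neighbours < 2, not yet.
  Cal: 1 of 3 neighbours ≥ 1, starts repeating the rumor.
  Gus: 1 of 4 neighbours < 4, not yet.
  Ivy: 1 of 2 neighbours ≥ 1, starts repeating the rumor.
Round 3 — checking thresholds:
  Ana: 2 of 2 neighbours ≥ 2, starts repeating the rumor.
  Fay: 1 of 3 neighbours < 3, not yet.
  Gus: 2 of 4 neighbours < 4, not yet.
Round 4 — no new spreads; cascade stops.

Dee, Fay, Gus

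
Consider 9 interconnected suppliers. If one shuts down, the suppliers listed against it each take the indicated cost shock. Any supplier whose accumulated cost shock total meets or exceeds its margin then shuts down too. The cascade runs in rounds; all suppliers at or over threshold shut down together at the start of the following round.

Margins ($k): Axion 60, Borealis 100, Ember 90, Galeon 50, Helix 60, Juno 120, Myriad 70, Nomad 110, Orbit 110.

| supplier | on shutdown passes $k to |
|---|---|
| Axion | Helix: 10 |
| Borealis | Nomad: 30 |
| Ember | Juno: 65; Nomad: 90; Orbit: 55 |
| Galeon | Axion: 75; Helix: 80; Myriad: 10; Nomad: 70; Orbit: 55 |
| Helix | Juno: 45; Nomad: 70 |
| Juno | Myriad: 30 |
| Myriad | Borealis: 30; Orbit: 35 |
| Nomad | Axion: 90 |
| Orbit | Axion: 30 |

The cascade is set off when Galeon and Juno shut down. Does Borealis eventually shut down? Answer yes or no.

Round 1 — Galeon, Juno shut down (initial).
  Axion: +75 → 75 ≥ 60
  Helix: +80 → 80 ≥ 60
  Myriad: +10+30 → 40 < 70
  Nomad: +70 → 70 < 110
  Orbit: +55 → 55 < 110
Round 2 — Axion, Helix shut down.
  Nomad: +70 → 140 ≥ 110
Round 3 — Nomad shuts down.
No further shutdowns.

no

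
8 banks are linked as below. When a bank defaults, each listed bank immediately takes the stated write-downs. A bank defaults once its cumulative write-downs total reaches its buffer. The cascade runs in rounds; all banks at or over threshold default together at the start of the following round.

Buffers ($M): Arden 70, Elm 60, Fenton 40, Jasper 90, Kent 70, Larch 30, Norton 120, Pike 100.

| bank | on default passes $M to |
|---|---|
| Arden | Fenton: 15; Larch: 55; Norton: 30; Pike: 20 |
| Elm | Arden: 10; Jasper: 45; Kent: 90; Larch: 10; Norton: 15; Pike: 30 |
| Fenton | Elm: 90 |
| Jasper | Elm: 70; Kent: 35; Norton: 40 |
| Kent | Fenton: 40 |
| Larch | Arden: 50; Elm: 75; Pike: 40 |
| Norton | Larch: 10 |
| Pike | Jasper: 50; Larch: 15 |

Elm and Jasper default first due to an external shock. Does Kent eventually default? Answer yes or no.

yes

Round 1 — Elm, Jasper default (initial).
  Arden: +10 → 10 < 70
  Kent: +90+35 → 125 ≥ 70
  Larch: +10 → 10 < 30
  Norton: +15+40 → 55 < 120
  Pike: +30 → 30 < 100
Round 2 — Kent defaults.
  Fenton: +40 → 40 ≥ 40
Round 3 — Fenton defaults.
No further defaults.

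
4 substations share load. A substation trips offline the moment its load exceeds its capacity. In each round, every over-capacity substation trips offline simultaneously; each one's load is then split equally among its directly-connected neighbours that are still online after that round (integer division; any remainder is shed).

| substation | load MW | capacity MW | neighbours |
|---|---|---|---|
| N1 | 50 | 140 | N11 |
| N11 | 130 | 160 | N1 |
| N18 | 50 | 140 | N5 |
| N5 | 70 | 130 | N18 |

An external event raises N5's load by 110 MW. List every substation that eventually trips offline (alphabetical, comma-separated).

Round 1 — N5 at 180 > 130. N5 trips offline.
  N5 sheds 180 MW to N18: 180 each.
    N18: 50+180 = 230 > 140
Round 2 — N18 trips offline.
  N18 sheds 230 MW: no online neighbours, lost.
No further trips.

N18, N5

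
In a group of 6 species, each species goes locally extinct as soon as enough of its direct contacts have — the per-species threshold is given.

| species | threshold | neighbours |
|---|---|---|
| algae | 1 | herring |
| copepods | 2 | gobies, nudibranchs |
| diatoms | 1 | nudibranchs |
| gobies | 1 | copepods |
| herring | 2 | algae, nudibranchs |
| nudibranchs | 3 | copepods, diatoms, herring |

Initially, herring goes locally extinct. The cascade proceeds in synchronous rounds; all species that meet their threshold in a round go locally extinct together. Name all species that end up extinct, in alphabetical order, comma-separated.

algae, herring

Round 1 — herring goes locally extinct (initial).
Round 2 — checking thresholds:
  algae: 1 of 1 neighbours ≥ 1, goes locally extinct.
  nudibranchs: 1 of 3 neighbours < 3, holds.
Round 3 — no new extinctions; cascade stops.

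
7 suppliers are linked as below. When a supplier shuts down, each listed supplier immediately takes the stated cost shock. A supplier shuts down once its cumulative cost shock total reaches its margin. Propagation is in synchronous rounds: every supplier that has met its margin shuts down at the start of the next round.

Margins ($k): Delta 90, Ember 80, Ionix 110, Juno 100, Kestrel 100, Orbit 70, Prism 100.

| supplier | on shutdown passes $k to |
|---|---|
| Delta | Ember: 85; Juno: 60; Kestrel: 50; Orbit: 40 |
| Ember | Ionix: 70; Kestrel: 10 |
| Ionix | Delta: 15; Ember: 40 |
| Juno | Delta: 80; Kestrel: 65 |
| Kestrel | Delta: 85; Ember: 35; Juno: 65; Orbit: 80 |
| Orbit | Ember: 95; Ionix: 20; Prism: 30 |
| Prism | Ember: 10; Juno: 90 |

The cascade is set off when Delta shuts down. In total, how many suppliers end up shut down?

2

Round 1 — Delta shuts down (initial).
  Ember: +85 → 85 ≥ 80
  Juno: +60 → 60 < 100
  Kestrel: +50 → 50 < 100
  Orbit: +40 → 40 < 70
Round 2 — Ember shuts down.
  Ionix: +70 → 70 < 110
  Kestrel: +10 → 60 < 100
No further shutdowns.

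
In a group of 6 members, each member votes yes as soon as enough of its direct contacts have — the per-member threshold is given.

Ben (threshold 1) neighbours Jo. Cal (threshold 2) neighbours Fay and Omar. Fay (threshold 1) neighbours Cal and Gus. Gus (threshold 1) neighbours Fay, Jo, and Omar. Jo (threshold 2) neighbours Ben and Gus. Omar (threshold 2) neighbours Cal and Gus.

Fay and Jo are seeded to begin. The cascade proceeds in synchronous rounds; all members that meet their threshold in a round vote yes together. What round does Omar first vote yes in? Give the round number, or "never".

Round 1 — Fay, Jo vote yes (initial).
Round 2 — checking thresholds:
  Ben: 1 of 1 neighbours ≥ 1, votes yes.
  Cal: 1 of 2 neighbours < 2, not yet.
  Gus: 2 of 3 neighbours ≥ 1, votes yes.
Round 3 — no new yes votes; cascade stops.

never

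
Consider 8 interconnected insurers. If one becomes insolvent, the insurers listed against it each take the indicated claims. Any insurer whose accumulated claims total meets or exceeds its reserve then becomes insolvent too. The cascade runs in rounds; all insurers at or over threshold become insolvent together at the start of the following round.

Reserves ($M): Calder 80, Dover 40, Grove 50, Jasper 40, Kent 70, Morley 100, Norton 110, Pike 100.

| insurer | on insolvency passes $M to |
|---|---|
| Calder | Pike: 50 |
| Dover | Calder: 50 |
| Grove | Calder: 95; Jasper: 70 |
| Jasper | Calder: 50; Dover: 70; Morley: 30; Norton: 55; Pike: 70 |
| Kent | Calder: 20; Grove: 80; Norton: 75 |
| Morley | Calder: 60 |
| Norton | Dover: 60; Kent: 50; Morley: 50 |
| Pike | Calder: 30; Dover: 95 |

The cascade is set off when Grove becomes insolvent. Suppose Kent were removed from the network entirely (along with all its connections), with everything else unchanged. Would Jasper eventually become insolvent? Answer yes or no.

yes

With Kent removed:
Round 1 — Grove becomes insolvent (initial).
  Calder: +95 → 95 ≥ 80
  Jasper: +70 → 70 ≥ 40
Round 2 — Calder, Jasper become insolvent.
  Dover: +70 → 70 ≥ 40
  Morley: +30 → 30 < 100
  Norton: +55 → 55 < 110
  Pike: +50+70 → 120 ≥ 100
Round 3 — Dover, Pike become insolvent.
No further insolvencies.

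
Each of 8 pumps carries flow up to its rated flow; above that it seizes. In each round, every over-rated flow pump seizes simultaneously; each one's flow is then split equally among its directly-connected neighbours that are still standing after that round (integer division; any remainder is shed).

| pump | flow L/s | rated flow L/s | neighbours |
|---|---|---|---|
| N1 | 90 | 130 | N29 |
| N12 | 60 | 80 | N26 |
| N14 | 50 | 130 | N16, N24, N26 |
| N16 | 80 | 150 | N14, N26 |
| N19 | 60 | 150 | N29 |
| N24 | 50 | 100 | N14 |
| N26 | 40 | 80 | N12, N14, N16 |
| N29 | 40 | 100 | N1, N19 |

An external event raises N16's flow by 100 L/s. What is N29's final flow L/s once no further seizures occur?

40

Round 1 — N16 at 180 > 150. N16 seizes.
  N16 sheds 180 L/s to N14, N26: 90 each.
    N14: 50+90 = 140 > 130
    N26: 40+90 = 130 > 80
Round 2 — N14, N26 seize.
  N14 sheds 140 L/s to N24: 140 each.
    N24: 50+140 = 190 > 100
  N26 sheds 130 L/s to N12: 130 each.
    N12: 60+130 = 190 > 80
Round 3 — N12, N24 seize.
  N12 sheds 190 L/s: no online neighbours, lost.
  N24 sheds 190 L/s: no online neighbours, lost.
No further seizures.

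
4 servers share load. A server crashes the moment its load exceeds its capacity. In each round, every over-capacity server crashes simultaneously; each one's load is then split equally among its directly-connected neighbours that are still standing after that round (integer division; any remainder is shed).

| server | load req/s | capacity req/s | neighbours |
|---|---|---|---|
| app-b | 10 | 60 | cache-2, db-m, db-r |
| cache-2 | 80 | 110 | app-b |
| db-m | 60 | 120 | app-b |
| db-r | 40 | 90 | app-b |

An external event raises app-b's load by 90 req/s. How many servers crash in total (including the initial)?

2

Round 1 — app-b at 100 > 60. app-b crashes.
  app-b sheds 100 req/s to cache-2, db-m, db-r: 33 each (1 lost).
    cache-2: 80+33 = 113 > 110
    db-m: 60+33 = 93 ≤ 120
    db-r: 40+33 = 73 ≤ 90
Round 2 — cache-2 crashes.
  cache-2 sheds 113 req/s: no online neighbours, lost.
No further crashes.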